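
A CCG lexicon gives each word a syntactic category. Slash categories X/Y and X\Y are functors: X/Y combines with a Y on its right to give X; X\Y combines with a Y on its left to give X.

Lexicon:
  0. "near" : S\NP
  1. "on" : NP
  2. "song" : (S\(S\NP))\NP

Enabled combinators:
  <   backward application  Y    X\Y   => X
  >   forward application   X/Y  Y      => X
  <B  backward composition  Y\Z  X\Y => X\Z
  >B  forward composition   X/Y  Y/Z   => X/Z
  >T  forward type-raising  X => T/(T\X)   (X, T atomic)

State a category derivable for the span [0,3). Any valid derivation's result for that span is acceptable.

[0,3] S   <
  [0,1] "near" : S\NP
  [1,3] S\(S\NP)   <
    [1,2] "on" : NP
    [2,3] "song" : (S\(S\NP))\NP

S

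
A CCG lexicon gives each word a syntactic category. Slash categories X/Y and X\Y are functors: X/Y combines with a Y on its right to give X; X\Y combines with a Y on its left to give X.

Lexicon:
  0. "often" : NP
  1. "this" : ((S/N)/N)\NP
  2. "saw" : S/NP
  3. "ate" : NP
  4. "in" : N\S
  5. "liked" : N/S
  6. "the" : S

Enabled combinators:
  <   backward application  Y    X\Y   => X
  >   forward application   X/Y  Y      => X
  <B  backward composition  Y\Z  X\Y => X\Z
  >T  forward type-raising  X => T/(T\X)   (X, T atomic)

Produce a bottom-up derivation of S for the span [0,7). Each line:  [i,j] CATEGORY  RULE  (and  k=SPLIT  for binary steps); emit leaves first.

[0,1] NP  lex  "often"
[1,2] ((S/N)/N)\NP  lex  "this"
[0,2] (S/N)/N  <  k=1
[2,3] S/NP  lex  "saw"
[3,4] NP  lex  "ate"
[2,4] S  >  k=3
[4,5] N\S  lex  "in"
[2,5] N  <  k=4
[0,5] S/N  >  k=2
[5,6] N/S  lex  "liked"
[6,7] S  lex  "the"
[5,7] N  >  k=6
[0,7] S  >  k=5

[0,7] S   >
  [0,5] S/N   >
    [0,2] (S/N)/N   <
      [0,1] "often" : NP
      [1,2] "this" : ((S/N)/N)\NP
    [2,5] N   <
      [2,4] S   >
        [2,3] "saw" : S/NP
        [3,4] "ate" : NP
      [4,5] "in" : N\S
  [5,7] N   >
    [5,6] "liked" : N/S
    [6,7] "the" : S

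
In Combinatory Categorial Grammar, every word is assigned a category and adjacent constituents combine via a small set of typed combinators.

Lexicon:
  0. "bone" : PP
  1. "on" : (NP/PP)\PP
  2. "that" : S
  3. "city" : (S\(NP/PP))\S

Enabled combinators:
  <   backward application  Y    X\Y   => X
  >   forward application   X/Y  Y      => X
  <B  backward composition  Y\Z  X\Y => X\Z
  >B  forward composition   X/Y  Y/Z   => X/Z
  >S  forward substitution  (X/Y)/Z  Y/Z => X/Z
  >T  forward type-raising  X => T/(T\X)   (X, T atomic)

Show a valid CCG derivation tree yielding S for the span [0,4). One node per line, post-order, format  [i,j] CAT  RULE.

[0,4] S   <
  [0,2] NP/PP   <
    [0,1] "bone" : PP
    [1,2] "on" : (NP/PP)\PP
  [2,4] S\(NP/PP)   <
    [2,3] "that" : S
    [3,4] "city" : (S\(NP/PP))\S

[0,1] PP  lex  "bone"
[1,2] (NP/PP)\PP  lex  "on"
[0,2] NP/PP  <  k=1
[2,3] S  lex  "that"
[3,4] (S\(NP/PP))\S  lex  "city"
[2,4] S\(NP/PP)  <  k=3
[0,4] S  <  k=2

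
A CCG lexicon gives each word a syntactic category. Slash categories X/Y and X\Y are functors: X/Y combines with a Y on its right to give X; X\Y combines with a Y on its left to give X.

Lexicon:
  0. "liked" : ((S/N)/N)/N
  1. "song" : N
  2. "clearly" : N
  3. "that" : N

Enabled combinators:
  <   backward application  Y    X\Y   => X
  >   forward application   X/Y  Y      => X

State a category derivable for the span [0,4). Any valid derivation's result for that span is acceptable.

[0,4] S   >
  [0,3] S/N   >
    [0,2] (S/N)/N   >
      [0,1] "liked" : ((S/N)/N)/N
      [1,2] "song" : N
    [2,3] "clearly" : N
  [3,4] "that" : N

S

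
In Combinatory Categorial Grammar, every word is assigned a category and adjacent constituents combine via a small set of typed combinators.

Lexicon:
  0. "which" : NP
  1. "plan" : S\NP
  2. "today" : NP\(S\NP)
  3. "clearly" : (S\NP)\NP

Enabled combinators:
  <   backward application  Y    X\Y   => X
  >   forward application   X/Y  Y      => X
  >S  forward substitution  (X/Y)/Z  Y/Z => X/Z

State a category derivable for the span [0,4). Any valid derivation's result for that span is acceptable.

[0,4] S   <
  [0,1] "which" : NP
  [1,4] S\NP   <
    [1,3] NP   <
      [1,2] "plan" : S\NP
      [2,3] "today" : NP\(S\NP)
    [3,4] "clearly" : (S\NP)\NP

S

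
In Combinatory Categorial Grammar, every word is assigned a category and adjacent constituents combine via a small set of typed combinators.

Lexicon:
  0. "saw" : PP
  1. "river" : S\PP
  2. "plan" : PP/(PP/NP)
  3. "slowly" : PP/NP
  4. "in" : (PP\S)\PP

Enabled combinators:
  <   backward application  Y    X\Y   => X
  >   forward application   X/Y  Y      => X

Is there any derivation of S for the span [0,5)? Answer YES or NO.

NO

PP S\PP PP/(PP/NP) PP/NP (PP\S)\PP
CKY chart[0,5] = {PP}; S ∉ chart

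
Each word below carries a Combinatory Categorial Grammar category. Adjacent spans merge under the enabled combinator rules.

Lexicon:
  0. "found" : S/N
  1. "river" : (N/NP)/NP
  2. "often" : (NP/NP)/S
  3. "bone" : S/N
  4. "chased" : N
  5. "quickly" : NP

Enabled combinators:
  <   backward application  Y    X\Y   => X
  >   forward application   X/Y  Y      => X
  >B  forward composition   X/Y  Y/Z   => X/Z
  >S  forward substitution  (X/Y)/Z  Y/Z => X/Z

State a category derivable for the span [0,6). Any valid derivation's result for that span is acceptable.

[0,6] S   >
  [0,1] "found" : S/N
  [1,6] N   >
    [1,5] N/NP   >S
      [1,2] "river" : (N/NP)/NP
      [2,5] NP/NP   >
        [2,3] "often" : (NP/NP)/S
        [3,5] S   >
          [3,4] "bone" : S/N
          [4,5] "chased" : N
    [5,6] "quickly" : NP

S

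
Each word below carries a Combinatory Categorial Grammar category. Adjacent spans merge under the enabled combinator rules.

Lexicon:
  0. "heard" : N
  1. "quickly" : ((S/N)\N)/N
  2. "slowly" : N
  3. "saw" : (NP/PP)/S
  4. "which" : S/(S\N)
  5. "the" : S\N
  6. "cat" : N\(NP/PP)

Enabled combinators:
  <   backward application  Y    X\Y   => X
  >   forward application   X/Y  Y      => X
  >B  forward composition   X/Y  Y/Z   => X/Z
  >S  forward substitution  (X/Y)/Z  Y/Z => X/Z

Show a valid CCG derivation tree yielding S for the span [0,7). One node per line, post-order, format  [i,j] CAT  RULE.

[0,7] S   >
  [0,3] S/N   <
    [0,1] "heard" : N
    [1,3] (S/N)\N   >
      [1,2] "quickly" : ((S/N)\N)/N
      [2,3] "slowly" : N
  [3,7] N   <
    [3,6] NP/PP   >
      [3,4] "saw" : (NP/PP)/S
      [4,6] S   >
        [4,5] "which" : S/(S\N)
        [5,6] "the" : S\N
    [6,7] "cat" : N\(NP/PP)

[0,1] N  lex  "heard"
[1,2] ((S/N)\N)/N  lex  "quickly"
[2,3] N  lex  "slowly"
[1,3] (S/N)\N  >  k=2
[0,3] S/N  <  k=1
[3,4] (NP/PP)/S  lex  "saw"
[4,5] S/(S\N)  lex  "which"
[5,6] S\N  lex  "the"
[4,6] S  >  k=5
[3,6] NP/PP  >  k=4
[6,7] N\(NP/PP)  lex  "cat"
[3,7] N  <  k=6
[0,7] S  >  k=3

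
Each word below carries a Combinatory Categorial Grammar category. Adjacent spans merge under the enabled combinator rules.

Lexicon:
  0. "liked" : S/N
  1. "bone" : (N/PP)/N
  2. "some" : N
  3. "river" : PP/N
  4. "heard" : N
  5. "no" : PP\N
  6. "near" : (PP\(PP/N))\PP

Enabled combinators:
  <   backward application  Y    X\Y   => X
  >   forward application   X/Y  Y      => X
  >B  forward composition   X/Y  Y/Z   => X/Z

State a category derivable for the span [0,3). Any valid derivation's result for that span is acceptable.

[0,7] S   >
  [0,3] S/PP   >B
    [0,1] "liked" : S/N
    [1,3] N/PP   >
      [1,2] "bone" : (N/PP)/N
      [2,3] "some" : N
  [3,7] PP   <
    [3,4] "river" : PP/N
    [4,7] PP\(PP/N)   <
      [4,6] PP   <
        [4,5] "heard" : N
        [5,6] "no" : PP\N
      [6,7] "near" : (PP\(PP/N))\PP

S/PP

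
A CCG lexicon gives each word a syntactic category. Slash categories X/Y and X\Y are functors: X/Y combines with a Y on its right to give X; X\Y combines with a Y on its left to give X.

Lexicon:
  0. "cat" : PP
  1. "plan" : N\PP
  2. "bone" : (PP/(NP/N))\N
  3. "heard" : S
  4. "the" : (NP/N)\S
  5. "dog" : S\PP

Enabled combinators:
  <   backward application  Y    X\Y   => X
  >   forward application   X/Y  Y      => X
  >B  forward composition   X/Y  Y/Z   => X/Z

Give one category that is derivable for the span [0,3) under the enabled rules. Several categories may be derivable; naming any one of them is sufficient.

PP/(NP/N)

[0,6] S   <
  [0,5] PP   >
    [0,3] PP/(NP/N)   <
      [0,2] N   <
        [0,1] "cat" : PP
        [1,2] "plan" : N\PP
      [2,3] "bone" : (PP/(NP/N))\N
    [3,5] NP/N   <
      [3,4] "heard" : S
      [4,5] "the" : (NP/N)\S
  [5,6] "dog" : S\PP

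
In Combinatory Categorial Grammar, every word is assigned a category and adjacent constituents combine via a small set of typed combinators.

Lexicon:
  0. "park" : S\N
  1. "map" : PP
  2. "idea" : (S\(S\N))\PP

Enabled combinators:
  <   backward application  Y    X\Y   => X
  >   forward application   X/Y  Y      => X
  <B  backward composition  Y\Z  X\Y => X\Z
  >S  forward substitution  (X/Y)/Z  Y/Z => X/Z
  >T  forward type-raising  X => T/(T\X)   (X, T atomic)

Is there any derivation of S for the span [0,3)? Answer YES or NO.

YES

[0,3] S   <
  [0,1] "park" : S\N
  [1,3] S\(S\N)   <
    [1,2] "map" : PP
    [2,3] "idea" : (S\(S\N))\PP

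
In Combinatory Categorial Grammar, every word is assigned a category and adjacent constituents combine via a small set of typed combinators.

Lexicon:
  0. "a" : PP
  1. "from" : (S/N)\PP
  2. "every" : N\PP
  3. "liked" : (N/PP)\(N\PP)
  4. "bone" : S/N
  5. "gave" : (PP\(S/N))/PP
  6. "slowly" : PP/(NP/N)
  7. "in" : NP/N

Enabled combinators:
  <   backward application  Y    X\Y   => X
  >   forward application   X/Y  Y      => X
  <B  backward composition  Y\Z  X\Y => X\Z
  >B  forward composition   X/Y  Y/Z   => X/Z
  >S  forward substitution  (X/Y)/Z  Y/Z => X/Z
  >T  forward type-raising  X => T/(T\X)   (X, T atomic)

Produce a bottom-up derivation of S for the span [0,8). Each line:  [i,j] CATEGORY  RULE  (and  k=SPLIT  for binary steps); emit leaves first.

[0,1] PP  lex  "a"
[1,2] (S/N)\PP  lex  "from"
[0,2] S/N  <  k=1
[2,3] N\PP  lex  "every"
[3,4] (N/PP)\(N\PP)  lex  "liked"
[2,4] N/PP  <  k=3
[4,5] S/N  lex  "bone"
[5,6] (PP\(S/N))/PP  lex  "gave"
[6,7] PP/(NP/N)  lex  "slowly"
[7,8] NP/N  lex  "in"
[6,8] PP  >  k=7
[5,8] PP\(S/N)  >  k=6
[4,8] PP  <  k=5
[2,8] N  >  k=4
[0,8] S  >  k=2

[0,8] S   >
  [0,2] S/N   <
    [0,1] "a" : PP
    [1,2] "from" : (S/N)\PP
  [2,8] N   >
    [2,4] N/PP   <
      [2,3] "every" : N\PP
      [3,4] "liked" : (N/PP)\(N\PP)
    [4,8] PP   <
      [4,5] "bone" : S/N
      [5,8] PP\(S/N)   >
        [5,6] "gave" : (PP\(S/N))/PP
        [6,8] PP   >
          [6,7] "slowly" : PP/(NP/N)
          [7,8] "in" : NP/N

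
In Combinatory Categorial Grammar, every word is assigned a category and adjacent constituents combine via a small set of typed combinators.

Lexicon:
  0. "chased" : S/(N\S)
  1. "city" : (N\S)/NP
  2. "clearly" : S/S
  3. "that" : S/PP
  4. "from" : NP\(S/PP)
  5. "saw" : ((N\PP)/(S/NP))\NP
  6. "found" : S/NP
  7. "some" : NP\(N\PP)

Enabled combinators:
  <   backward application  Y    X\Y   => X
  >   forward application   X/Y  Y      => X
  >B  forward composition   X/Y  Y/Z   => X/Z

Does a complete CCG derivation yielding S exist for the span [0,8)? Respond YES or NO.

YES

[0,8] S   >
  [0,2] S/NP   >B
    [0,1] "chased" : S/(N\S)
    [1,2] "city" : (N\S)/NP
  [2,8] NP   <
    [2,7] N\PP   >
      [2,6] (N\PP)/(S/NP)   <
        [2,5] NP   <
          [2,4] S/PP   >B
            [2,3] "clearly" : S/S
            [3,4] "that" : S/PP
          [4,5] "from" : NP\(S/PP)
        [5,6] "saw" : ((N\PP)/(S/NP))\NP
      [6,7] "found" : S/NP
    [7,8] "some" : NP\(N\PP)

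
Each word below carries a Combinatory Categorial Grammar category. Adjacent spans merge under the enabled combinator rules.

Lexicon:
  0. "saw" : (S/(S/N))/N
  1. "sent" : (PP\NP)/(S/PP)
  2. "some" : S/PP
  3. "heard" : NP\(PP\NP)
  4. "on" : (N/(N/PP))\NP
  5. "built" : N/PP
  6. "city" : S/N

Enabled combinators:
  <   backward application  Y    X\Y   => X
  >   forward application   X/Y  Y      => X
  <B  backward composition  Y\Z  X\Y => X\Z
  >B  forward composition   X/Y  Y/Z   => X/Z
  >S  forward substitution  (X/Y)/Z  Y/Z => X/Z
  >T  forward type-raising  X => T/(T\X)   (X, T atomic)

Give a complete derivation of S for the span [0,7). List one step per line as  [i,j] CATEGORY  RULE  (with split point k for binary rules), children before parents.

[0,7] S   >
  [0,6] S/(S/N)   >
    [0,1] "saw" : (S/(S/N))/N
    [1,6] N   >
      [1,5] N/(N/PP)   <
        [1,4] NP   <
          [1,3] PP\NP   >
            [1,2] "sent" : (PP\NP)/(S/PP)
            [2,3] "some" : S/PP
          [3,4] "heard" : NP\(PP\NP)
        [4,5] "on" : (N/(N/PP))\NP
      [5,6] "built" : N/PP
  [6,7] "city" : S/N

[0,1] (S/(S/N))/N  lex  "saw"
[1,2] (PP\NP)/(S/PP)  lex  "sent"
[2,3] S/PP  lex  "some"
[1,3] PP\NP  >  k=2
[3,4] NP\(PP\NP)  lex  "heard"
[1,4] NP  <  k=3
[4,5] (N/(N/PP))\NP  lex  "on"
[1,5] N/(N/PP)  <  k=4
[5,6] N/PP  lex  "built"
[1,6] N  >  k=5
[0,6] S/(S/N)  >  k=1
[6,7] S/N  lex  "city"
[0,7] S  >  k=6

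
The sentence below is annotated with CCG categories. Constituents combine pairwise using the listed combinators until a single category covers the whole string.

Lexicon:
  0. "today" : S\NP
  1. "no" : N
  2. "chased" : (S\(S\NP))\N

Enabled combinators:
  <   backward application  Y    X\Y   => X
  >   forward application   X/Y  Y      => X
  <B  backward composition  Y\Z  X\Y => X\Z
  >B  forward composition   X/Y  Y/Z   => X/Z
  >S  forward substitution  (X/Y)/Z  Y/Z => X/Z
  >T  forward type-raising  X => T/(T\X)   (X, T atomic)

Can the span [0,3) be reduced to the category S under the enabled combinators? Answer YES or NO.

[0,3] S   <
  [0,1] "today" : S\NP
  [1,3] S\(S\NP)   <
    [1,2] "no" : N
    [2,3] "chased" : (S\(S\NP))\N

YES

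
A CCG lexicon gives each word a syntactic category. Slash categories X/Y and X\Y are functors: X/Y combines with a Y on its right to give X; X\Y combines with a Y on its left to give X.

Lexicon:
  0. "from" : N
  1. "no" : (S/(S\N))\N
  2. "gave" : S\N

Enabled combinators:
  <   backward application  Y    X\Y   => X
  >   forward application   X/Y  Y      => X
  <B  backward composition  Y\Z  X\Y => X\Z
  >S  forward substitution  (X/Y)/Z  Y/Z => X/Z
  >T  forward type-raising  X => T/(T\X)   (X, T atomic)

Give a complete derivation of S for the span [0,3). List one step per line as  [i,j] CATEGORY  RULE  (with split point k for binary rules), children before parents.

[0,3] S   >
  [0,2] S/(S\N)   <
    [0,1] "from" : N
    [1,2] "no" : (S/(S\N))\N
  [2,3] "gave" : S\N

[0,1] N  lex  "from"
[1,2] (S/(S\N))\N  lex  "no"
[0,2] S/(S\N)  <  k=1
[2,3] S\N  lex  "gave"
[0,3] S  >  k=2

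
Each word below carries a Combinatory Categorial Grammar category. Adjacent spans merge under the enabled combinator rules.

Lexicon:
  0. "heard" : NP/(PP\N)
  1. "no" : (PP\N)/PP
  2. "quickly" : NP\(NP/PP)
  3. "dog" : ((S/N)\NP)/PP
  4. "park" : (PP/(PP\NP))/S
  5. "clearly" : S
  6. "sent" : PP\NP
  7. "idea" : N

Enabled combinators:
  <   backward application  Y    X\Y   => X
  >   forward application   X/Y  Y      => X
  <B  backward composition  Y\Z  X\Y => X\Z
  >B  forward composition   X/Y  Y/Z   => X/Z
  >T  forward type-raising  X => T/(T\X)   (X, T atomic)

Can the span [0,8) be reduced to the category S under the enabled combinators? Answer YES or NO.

[0,8] S   >
  [0,7] S/N   <
    [0,3] NP   <
      [0,2] NP/PP   >B
        [0,1] "heard" : NP/(PP\N)
        [1,2] "no" : (PP\N)/PP
      [2,3] "quickly" : NP\(NP/PP)
    [3,7] (S/N)\NP   >
      [3,4] "dog" : ((S/N)\NP)/PP
      [4,7] PP   >
        [4,6] PP/(PP\NP)   >
          [4,5] "park" : (PP/(PP\NP))/S
          [5,6] "clearly" : S
        [6,7] "sent" : PP\NP
  [7,8] "idea" : N

YES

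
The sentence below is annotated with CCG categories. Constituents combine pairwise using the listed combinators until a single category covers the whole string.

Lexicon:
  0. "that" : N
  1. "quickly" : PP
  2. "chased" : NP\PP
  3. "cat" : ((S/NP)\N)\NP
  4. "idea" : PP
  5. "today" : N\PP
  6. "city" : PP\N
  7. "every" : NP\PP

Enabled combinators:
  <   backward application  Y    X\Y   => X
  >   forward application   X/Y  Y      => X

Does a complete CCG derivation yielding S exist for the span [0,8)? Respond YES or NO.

[0,8] S   >
  [0,4] S/NP   <
    [0,1] "that" : N
    [1,4] (S/NP)\N   <
      [1,3] NP   <
        [1,2] "quickly" : PP
        [2,3] "chased" : NP\PP
      [3,4] "cat" : ((S/NP)\N)\NP
  [4,8] NP   <
    [4,7] PP   <
      [4,6] N   <
        [4,5] "idea" : PP
        [5,6] "today" : N\PP
      [6,7] "city" : PP\N
    [7,8] "every" : NP\PP

YES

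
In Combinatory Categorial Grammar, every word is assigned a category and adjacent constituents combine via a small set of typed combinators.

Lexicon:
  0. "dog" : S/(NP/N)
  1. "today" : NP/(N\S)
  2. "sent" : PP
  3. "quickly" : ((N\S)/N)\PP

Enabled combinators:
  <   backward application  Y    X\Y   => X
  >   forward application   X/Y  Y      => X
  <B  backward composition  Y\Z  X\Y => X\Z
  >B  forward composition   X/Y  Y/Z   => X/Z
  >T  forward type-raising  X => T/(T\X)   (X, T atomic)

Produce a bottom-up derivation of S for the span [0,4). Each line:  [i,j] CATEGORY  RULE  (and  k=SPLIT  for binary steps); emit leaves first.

[0,1] S/(NP/N)  lex  "dog"
[1,2] NP/(N\S)  lex  "today"
[2,3] PP  lex  "sent"
[3,4] ((N\S)/N)\PP  lex  "quickly"
[2,4] (N\S)/N  <  k=3
[1,4] NP/N  >B  k=2
[0,4] S  >  k=1

[0,4] S   >
  [0,1] "dog" : S/(NP/N)
  [1,4] NP/N   >B
    [1,2] "today" : NP/(N\S)
    [2,4] (N\S)/N   <
      [2,3] "sent" : PP
      [3,4] "quickly" : ((N\S)/N)\PP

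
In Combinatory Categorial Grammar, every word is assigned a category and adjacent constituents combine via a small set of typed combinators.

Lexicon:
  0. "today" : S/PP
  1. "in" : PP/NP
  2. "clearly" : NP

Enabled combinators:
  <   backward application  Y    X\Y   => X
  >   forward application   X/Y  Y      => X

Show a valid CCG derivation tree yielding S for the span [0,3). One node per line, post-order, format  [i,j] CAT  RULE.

[0,1] S/PP  lex  "today"
[1,2] PP/NP  lex  "in"
[2,3] NP  lex  "clearly"
[1,3] PP  >  k=2
[0,3] S  >  k=1

[0,3] S   >
  [0,1] "today" : S/PP
  [1,3] PP   >
    [1,2] "in" : PP/NP
    [2,3] "clearly" : NP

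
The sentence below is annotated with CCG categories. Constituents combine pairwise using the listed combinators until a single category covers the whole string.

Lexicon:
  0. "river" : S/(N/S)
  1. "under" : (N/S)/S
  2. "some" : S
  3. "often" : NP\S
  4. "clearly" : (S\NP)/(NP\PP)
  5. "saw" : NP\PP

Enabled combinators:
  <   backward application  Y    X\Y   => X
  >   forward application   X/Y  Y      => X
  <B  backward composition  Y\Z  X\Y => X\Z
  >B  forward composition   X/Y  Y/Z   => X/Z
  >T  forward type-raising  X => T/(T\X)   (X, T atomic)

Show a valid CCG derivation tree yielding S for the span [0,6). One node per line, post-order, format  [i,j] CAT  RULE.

[0,6] S   <
  [0,4] NP   <
    [0,3] S   >
      [0,1] "river" : S/(N/S)
      [1,3] N/S   >
        [1,2] "under" : (N/S)/S
        [2,3] "some" : S
    [3,4] "often" : NP\S
  [4,6] S\NP   >
    [4,5] "clearly" : (S\NP)/(NP\PP)
    [5,6] "saw" : NP\PP

[0,1] S/(N/S)  lex  "river"
[1,2] (N/S)/S  lex  "under"
[2,3] S  lex  "some"
[1,3] N/S  >  k=2
[0,3] S  >  k=1
[3,4] NP\S  lex  "often"
[0,4] NP  <  k=3
[4,5] (S\NP)/(NP\PP)  lex  "clearly"
[5,6] NP\PP  lex  "saw"
[4,6] S\NP  >  k=5
[0,6] S  <  k=4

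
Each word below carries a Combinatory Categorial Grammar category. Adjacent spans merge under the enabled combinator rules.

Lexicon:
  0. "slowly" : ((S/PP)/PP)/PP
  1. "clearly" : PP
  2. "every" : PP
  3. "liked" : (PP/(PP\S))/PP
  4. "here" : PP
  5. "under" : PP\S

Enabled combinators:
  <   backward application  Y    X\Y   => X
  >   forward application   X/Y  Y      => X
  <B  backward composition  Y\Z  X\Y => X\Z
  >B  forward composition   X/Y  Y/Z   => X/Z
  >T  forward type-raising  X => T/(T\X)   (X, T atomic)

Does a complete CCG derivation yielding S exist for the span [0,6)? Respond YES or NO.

[0,6] S   >
  [0,3] S/PP   >
    [0,2] (S/PP)/PP   >
      [0,1] "slowly" : ((S/PP)/PP)/PP
      [1,2] "clearly" : PP
    [2,3] "every" : PP
  [3,6] PP   >
    [3,5] PP/(PP\S)   >
      [3,4] "liked" : (PP/(PP\S))/PP
      [4,5] "here" : PP
    [5,6] "under" : PP\S

YES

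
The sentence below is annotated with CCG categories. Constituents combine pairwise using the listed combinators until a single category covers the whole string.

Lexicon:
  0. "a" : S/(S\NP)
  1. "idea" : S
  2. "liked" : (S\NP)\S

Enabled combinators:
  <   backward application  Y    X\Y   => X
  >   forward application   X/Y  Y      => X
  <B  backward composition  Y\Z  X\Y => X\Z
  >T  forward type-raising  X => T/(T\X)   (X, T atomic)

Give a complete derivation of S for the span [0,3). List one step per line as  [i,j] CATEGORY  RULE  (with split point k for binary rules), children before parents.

[0,1] S/(S\NP)  lex  "a"
[1,2] S  lex  "idea"
[2,3] (S\NP)\S  lex  "liked"
[1,3] S\NP  <  k=2
[0,3] S  >  k=1

[0,3] S   >
  [0,1] "a" : S/(S\NP)
  [1,3] S\NP   <
    [1,2] "idea" : S
    [2,3] "liked" : (S\NP)\S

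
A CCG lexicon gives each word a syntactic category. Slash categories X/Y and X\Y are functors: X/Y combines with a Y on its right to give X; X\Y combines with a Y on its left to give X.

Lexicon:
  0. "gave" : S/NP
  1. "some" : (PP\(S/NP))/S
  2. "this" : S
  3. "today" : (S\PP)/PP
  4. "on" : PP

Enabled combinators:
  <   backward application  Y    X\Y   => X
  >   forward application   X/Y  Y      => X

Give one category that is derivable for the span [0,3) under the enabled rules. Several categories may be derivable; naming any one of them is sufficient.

PP

[0,5] S   <
  [0,3] PP   <
    [0,1] "gave" : S/NP
    [1,3] PP\(S/NP)   >
      [1,2] "some" : (PP\(S/NP))/S
      [2,3] "this" : S
  [3,5] S\PP   >
    [3,4] "today" : (S\PP)/PP
    [4,5] "on" : PP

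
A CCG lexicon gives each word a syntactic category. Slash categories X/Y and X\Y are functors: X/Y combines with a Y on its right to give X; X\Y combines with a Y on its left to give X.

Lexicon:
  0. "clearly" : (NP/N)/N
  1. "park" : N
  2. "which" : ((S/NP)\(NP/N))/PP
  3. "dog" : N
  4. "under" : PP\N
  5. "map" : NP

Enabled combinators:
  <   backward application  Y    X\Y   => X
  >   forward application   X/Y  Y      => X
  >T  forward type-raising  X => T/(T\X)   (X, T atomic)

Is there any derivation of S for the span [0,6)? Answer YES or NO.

[0,6] S   >
  [0,5] S/NP   <
    [0,2] NP/N   >
      [0,1] "clearly" : (NP/N)/N
      [1,2] "park" : N
    [2,5] (S/NP)\(NP/N)   >
      [2,3] "which" : ((S/NP)\(NP/N))/PP
      [3,5] PP   <
        [3,4] "dog" : N
        [4,5] "under" : PP\N
  [5,6] "map" : NP

YES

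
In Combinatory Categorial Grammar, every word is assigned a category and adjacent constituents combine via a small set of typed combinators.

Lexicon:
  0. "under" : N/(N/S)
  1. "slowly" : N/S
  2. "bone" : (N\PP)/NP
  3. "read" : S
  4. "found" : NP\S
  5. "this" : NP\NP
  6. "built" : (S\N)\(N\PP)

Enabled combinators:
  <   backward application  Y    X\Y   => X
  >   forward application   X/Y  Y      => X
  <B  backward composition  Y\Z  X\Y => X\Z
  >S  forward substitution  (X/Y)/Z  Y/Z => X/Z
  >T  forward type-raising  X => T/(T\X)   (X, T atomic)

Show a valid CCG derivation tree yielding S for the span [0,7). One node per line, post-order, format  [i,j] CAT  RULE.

[0,1] N/(N/S)  lex  "under"
[1,2] N/S  lex  "slowly"
[0,2] N  >  k=1
[2,3] (N\PP)/NP  lex  "bone"
[3,4] S  lex  "read"
[4,5] NP\S  lex  "found"
[5,6] NP\NP  lex  "this"
[4,6] NP\S  <B  k=5
[3,6] NP  <  k=4
[2,6] N\PP  >  k=3
[6,7] (S\N)\(N\PP)  lex  "built"
[2,7] S\N  <  k=6
[0,7] S  <  k=2

[0,7] S   <
  [0,2] N   >
    [0,1] "under" : N/(N/S)
    [1,2] "slowly" : N/S
  [2,7] S\N   <
    [2,6] N\PP   >
      [2,3] "bone" : (N\PP)/NP
      [3,6] NP   <
        [3,4] "read" : S
        [4,6] NP\S   <B
          [4,5] "found" : NP\S
          [5,6] "this" : NP\NP
    [6,7] "built" : (S\N)\(N\PP)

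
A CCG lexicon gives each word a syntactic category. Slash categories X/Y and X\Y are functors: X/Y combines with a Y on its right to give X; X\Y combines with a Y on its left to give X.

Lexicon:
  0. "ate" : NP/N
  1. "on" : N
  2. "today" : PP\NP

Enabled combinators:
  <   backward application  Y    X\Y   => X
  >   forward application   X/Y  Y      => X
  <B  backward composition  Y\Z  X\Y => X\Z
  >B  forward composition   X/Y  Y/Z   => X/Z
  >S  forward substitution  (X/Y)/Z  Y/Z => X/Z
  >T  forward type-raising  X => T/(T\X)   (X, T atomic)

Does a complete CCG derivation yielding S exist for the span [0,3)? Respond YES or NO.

NO

NP/N N PP\NP
CKY chart[0,3] = {N/(N\PP), NP/(NP\PP), PP, PP/(PP\PP), S/(S\PP)}; S ∉ chart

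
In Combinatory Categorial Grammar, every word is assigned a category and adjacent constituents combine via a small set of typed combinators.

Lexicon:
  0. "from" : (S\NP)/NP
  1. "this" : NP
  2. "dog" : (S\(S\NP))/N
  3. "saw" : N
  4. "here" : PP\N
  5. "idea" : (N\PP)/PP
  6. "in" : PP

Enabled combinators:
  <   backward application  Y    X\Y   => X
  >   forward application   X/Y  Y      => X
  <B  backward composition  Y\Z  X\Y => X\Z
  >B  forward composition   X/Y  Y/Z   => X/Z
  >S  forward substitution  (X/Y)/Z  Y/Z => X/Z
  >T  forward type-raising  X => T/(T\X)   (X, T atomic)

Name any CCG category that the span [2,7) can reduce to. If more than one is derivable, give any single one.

S\(S\NP)

[0,7] S   <
  [0,2] S\NP   >
    [0,1] "from" : (S\NP)/NP
    [1,2] "this" : NP
  [2,7] S\(S\NP)   >
    [2,3] "dog" : (S\(S\NP))/N
    [3,7] N   <
      [3,5] PP   <
        [3,4] "saw" : N
        [4,5] "here" : PP\N
      [5,7] N\PP   >
        [5,6] "idea" : (N\PP)/PP
        [6,7] "in" : PP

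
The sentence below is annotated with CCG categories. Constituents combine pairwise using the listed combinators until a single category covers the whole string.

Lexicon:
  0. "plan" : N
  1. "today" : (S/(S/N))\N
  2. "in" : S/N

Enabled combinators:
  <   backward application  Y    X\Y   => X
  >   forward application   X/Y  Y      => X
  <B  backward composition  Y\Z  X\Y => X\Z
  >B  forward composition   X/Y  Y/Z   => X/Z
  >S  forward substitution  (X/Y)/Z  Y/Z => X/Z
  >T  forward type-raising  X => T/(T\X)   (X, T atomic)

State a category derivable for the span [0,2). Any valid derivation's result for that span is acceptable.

S/(S/N)

[0,3] S   >
  [0,2] S/(S/N)   <
    [0,1] "plan" : N
    [1,2] "today" : (S/(S/N))\N
  [2,3] "in" : S/N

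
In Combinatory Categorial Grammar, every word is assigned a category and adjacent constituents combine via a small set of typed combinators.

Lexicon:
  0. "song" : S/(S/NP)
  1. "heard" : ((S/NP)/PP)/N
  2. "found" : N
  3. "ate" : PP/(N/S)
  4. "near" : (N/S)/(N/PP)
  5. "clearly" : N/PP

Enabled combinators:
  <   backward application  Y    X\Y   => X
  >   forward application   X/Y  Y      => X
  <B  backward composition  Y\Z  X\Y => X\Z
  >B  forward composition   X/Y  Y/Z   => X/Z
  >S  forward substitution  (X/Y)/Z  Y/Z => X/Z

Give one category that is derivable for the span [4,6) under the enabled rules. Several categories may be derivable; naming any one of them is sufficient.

N/S

[0,6] S   >
  [0,3] S/PP   >B
    [0,1] "song" : S/(S/NP)
    [1,3] (S/NP)/PP   >
      [1,2] "heard" : ((S/NP)/PP)/N
      [2,3] "found" : N
  [3,6] PP   >
    [3,4] "ate" : PP/(N/S)
    [4,6] N/S   >
      [4,5] "near" : (N/S)/(N/PP)
      [5,6] "clearly" : N/PP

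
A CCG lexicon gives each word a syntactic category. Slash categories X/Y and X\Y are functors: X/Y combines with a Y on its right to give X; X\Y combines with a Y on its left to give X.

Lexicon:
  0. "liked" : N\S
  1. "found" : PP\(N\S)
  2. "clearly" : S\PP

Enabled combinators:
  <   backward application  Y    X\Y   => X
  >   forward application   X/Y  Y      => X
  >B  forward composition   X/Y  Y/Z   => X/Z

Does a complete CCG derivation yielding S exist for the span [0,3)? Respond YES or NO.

[0,3] S   <
  [0,2] PP   <
    [0,1] "liked" : N\S
    [1,2] "found" : PP\(N\S)
  [2,3] "clearly" : S\PP

YES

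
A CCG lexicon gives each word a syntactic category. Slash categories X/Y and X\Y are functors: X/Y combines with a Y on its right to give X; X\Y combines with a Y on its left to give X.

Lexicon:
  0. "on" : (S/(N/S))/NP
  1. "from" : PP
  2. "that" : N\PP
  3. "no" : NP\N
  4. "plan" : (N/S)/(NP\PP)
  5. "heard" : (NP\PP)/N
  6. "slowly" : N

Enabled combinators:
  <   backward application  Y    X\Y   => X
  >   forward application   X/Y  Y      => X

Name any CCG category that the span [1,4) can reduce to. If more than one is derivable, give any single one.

[0,7] S   >
  [0,4] S/(N/S)   >
    [0,1] "on" : (S/(N/S))/NP
    [1,4] NP   <
      [1,3] N   <
        [1,2] "from" : PP
        [2,3] "that" : N\PP
      [3,4] "no" : NP\N
  [4,7] N/S   >
    [4,5] "plan" : (N/S)/(NP\PP)
    [5,7] NP\PP   >
      [5,6] "heard" : (NP\PP)/N
      [6,7] "slowly" : N

NP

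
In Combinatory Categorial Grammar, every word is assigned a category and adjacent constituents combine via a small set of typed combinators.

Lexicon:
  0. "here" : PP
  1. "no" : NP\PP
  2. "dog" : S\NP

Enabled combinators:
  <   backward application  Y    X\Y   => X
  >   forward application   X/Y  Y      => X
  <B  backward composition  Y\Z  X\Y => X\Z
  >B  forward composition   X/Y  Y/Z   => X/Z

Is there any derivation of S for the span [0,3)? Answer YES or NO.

[0,3] S   <
  [0,2] NP   <
    [0,1] "here" : PP
    [1,2] "no" : NP\PP
  [2,3] "dog" : S\NP

YES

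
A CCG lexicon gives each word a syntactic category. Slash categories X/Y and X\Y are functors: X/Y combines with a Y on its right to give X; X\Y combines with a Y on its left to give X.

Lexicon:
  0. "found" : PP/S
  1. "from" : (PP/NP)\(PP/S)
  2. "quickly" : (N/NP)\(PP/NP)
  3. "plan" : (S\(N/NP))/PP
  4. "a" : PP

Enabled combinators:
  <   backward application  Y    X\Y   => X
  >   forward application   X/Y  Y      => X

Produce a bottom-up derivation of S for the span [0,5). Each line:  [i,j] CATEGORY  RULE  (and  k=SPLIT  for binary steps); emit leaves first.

[0,1] PP/S  lex  "found"
[1,2] (PP/NP)\(PP/S)  lex  "from"
[0,2] PP/NP  <  k=1
[2,3] (N/NP)\(PP/NP)  lex  "quickly"
[0,3] N/NP  <  k=2
[3,4] (S\(N/NP))/PP  lex  "plan"
[4,5] PP  lex  "a"
[3,5] S\(N/NP)  >  k=4
[0,5] S  <  k=3

[0,5] S   <
  [0,3] N/NP   <
    [0,2] PP/NP   <
      [0,1] "found" : PP/S
      [1,2] "from" : (PP/NP)\(PP/S)
    [2,3] "quickly" : (N/NP)\(PP/NP)
  [3,5] S\(N/NP)   >
    [3,4] "plan" : (S\(N/NP))/PP
    [4,5] "a" : PP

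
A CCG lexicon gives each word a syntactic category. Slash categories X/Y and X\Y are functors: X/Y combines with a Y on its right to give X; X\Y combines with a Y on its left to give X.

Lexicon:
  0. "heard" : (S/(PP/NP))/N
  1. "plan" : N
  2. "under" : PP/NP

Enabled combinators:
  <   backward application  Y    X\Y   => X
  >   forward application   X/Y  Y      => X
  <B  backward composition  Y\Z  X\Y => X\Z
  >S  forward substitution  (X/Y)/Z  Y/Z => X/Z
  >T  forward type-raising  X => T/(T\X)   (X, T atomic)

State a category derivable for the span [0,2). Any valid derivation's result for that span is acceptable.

S/(PP/NP)

[0,3] S   >
  [0,2] S/(PP/NP)   >
    [0,1] "heard" : (S/(PP/NP))/N
    [1,2] "plan" : N
  [2,3] "under" : PP/NP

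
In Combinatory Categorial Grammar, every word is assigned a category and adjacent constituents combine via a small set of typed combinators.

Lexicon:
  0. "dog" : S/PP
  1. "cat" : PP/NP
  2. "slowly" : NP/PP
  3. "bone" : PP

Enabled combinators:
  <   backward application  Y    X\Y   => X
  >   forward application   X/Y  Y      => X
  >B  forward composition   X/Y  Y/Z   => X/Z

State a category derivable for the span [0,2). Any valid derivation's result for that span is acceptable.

S/NP

[0,4] S   >
  [0,3] S/PP   >B
    [0,2] S/NP   >B
      [0,1] "dog" : S/PP
      [1,2] "cat" : PP/NP
    [2,3] "slowly" : NP/PP
  [3,4] "bone" : PP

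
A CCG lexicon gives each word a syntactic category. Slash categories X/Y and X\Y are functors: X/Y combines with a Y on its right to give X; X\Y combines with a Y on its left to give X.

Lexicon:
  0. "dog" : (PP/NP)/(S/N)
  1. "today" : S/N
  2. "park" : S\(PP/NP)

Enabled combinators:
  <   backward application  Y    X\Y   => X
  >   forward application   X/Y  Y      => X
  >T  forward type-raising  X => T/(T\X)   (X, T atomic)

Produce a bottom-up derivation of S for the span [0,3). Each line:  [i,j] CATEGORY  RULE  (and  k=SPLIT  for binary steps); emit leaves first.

[0,1] (PP/NP)/(S/N)  lex  "dog"
[1,2] S/N  lex  "today"
[0,2] PP/NP  >  k=1
[2,3] S\(PP/NP)  lex  "park"
[0,3] S  <  k=2

[0,3] S   <
  [0,2] PP/NP   >
    [0,1] "dog" : (PP/NP)/(S/N)
    [1,2] "today" : S/N
  [2,3] "park" : S\(PP/NP)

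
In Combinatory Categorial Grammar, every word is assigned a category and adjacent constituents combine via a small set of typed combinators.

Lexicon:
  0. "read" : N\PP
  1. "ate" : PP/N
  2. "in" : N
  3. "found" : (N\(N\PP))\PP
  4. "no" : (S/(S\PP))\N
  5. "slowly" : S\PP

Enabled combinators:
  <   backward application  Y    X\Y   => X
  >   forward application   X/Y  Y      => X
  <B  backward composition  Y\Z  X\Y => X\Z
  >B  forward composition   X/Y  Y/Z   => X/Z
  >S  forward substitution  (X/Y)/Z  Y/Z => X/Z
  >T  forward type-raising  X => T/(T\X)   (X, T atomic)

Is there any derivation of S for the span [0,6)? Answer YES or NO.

[0,6] S   >
  [0,5] S/(S\PP)   <
    [0,4] N   <
      [0,1] "read" : N\PP
      [1,4] N\(N\PP)   <
        [1,3] PP   >
          [1,2] "ate" : PP/N
          [2,3] "in" : N
        [3,4] "found" : (N\(N\PP))\PP
    [4,5] "no" : (S/(S\PP))\N
  [5,6] "slowly" : S\PP

YES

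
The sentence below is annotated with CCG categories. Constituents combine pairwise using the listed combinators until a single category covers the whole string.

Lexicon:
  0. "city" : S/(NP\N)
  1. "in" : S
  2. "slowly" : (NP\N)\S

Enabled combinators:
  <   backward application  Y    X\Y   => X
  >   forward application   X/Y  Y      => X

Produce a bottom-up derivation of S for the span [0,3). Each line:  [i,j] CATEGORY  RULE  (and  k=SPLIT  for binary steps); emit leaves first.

[0,1] S/(NP\N)  lex  "city"
[1,2] S  lex  "in"
[2,3] (NP\N)\S  lex  "slowly"
[1,3] NP\N  <  k=2
[0,3] S  >  k=1

[0,3] S   >
  [0,1] "city" : S/(NP\N)
  [1,3] NP\N   <
    [1,2] "in" : S
    [2,3] "slowly" : (NP\N)\S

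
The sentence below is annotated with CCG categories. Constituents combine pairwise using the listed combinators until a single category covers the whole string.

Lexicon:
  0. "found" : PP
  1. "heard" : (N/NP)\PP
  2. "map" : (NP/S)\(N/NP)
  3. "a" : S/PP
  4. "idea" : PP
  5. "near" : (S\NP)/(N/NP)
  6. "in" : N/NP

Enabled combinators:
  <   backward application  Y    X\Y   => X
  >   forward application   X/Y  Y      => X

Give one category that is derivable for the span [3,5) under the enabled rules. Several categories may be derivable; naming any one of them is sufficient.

[0,7] S   <
  [0,5] NP   >
    [0,3] NP/S   <
      [0,2] N/NP   <
        [0,1] "found" : PP
        [1,2] "heard" : (N/NP)\PP
      [2,3] "map" : (NP/S)\(N/NP)
    [3,5] S   >
      [3,4] "a" : S/PP
      [4,5] "idea" : PP
  [5,7] S\NP   >
    [5,6] "near" : (S\NP)/(N/NP)
    [6,7] "in" : N/NP

S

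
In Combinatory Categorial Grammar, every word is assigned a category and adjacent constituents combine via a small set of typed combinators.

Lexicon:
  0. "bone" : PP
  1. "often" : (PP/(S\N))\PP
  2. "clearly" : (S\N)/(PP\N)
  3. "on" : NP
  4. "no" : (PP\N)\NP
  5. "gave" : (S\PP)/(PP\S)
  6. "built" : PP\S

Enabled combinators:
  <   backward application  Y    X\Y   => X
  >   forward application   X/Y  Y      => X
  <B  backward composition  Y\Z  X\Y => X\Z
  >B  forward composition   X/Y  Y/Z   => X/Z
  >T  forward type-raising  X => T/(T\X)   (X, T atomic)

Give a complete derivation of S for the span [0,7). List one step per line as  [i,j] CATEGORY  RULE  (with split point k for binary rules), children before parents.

[0,1] PP  lex  "bone"
[1,2] (PP/(S\N))\PP  lex  "often"
[0,2] PP/(S\N)  <  k=1
[2,3] (S\N)/(PP\N)  lex  "clearly"
[3,4] NP  lex  "on"
[4,5] (PP\N)\NP  lex  "no"
[3,5] PP\N  <  k=4
[2,5] S\N  >  k=3
[0,5] PP  >  k=2
[5,6] (S\PP)/(PP\S)  lex  "gave"
[6,7] PP\S  lex  "built"
[5,7] S\PP  >  k=6
[0,7] S  <  k=5

[0,7] S   <
  [0,5] PP   >
    [0,2] PP/(S\N)   <
      [0,1] "bone" : PP
      [1,2] "often" : (PP/(S\N))\PP
    [2,5] S\N   >
      [2,3] "clearly" : (S\N)/(PP\N)
      [3,5] PP\N   <
        [3,4] "on" : NP
        [4,5] "no" : (PP\N)\NP
  [5,7] S\PP   >
    [5,6] "gave" : (S\PP)/(PP\S)
    [6,7] "built" : PP\S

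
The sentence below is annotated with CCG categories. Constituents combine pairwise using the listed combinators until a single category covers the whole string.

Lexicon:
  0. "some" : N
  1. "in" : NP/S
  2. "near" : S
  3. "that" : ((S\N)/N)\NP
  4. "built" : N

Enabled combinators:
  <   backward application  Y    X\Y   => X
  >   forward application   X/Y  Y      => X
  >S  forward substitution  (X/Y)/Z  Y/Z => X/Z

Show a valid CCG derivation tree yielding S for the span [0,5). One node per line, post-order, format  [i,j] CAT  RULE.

[0,1] N  lex  "some"
[1,2] NP/S  lex  "in"
[2,3] S  lex  "near"
[1,3] NP  >  k=2
[3,4] ((S\N)/N)\NP  lex  "that"
[1,4] (S\N)/N  <  k=3
[4,5] N  lex  "built"
[1,5] S\N  >  k=4
[0,5] S  <  k=1

[0,5] S   <
  [0,1] "some" : N
  [1,5] S\N   >
    [1,4] (S\N)/N   <
      [1,3] NP   >
        [1,2] "in" : NP/S
        [2,3] "near" : S
      [3,4] "that" : ((S\N)/N)\NP
    [4,5] "built" : N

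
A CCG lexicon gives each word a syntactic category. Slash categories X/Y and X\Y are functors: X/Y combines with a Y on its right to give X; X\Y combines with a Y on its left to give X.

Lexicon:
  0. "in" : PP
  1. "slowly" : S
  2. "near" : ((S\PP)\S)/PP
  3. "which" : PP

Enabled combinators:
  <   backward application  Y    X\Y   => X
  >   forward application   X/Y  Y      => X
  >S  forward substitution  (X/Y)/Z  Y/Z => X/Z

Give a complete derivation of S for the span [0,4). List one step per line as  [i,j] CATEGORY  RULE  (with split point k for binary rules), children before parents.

[0,1] PP  lex  "in"
[1,2] S  lex  "slowly"
[2,3] ((S\PP)\S)/PP  lex  "near"
[3,4] PP  lex  "which"
[2,4] (S\PP)\S  >  k=3
[1,4] S\PP  <  k=2
[0,4] S  <  k=1

[0,4] S   <
  [0,1] "in" : PP
  [1,4] S\PP   <
    [1,2] "slowly" : S
    [2,4] (S\PP)\S   >
      [2,3] "near" : ((S\PP)\S)/PP
      [3,4] "which" : PP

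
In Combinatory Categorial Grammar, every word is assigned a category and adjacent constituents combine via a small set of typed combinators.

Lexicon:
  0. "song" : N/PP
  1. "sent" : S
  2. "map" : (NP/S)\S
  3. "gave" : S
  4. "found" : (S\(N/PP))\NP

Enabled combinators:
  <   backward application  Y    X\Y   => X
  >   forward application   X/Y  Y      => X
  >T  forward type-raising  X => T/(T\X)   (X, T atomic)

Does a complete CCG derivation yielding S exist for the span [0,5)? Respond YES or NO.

[0,5] S   <
  [0,1] "song" : N/PP
  [1,5] S\(N/PP)   <
    [1,4] NP   >
      [1,3] NP/S   <
        [1,2] "sent" : S
        [2,3] "map" : (NP/S)\S
      [3,4] "gave" : S
    [4,5] "found" : (S\(N/PP))\NP

YES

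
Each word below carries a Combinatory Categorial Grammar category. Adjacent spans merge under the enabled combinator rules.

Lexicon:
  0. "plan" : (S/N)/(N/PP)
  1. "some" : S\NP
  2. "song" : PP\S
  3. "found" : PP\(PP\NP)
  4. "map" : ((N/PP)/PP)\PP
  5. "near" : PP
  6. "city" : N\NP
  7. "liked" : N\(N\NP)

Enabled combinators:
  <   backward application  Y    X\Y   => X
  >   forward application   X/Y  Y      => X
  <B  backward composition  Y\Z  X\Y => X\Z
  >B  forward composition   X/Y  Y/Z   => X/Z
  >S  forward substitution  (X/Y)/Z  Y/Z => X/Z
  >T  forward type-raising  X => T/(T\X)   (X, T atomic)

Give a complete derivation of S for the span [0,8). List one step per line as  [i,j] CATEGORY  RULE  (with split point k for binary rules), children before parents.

[0,8] S   >
  [0,6] S/N   >
    [0,1] "plan" : (S/N)/(N/PP)
    [1,6] N/PP   >
      [1,5] (N/PP)/PP   <
        [1,4] PP   <
          [1,3] PP\NP   <B
            [1,2] "some" : S\NP
            [2,3] "song" : PP\S
          [3,4] "found" : PP\(PP\NP)
        [4,5] "map" : ((N/PP)/PP)\PP
      [5,6] "near" : PP
  [6,8] N   <
    [6,7] "city" : N\NP
    [7,8] "liked" : N\(N\NP)

[0,1] (S/N)/(N/PP)  lex  "plan"
[1,2] S\NP  lex  "some"
[2,3] PP\S  lex  "song"
[1,3] PP\NP  <B  k=2
[3,4] PP\(PP\NP)  lex  "found"
[1,4] PP  <  k=3
[4,5] ((N/PP)/PP)\PP  lex  "map"
[1,5] (N/PP)/PP  <  k=4
[5,6] PP  lex  "near"
[1,6] N/PP  >  k=5
[0,6] S/N  >  k=1
[6,7] N\NP  lex  "city"
[7,8] N\(N\NP)  lex  "liked"
[6,8] N  <  k=7
[0,8] S  >  k=6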